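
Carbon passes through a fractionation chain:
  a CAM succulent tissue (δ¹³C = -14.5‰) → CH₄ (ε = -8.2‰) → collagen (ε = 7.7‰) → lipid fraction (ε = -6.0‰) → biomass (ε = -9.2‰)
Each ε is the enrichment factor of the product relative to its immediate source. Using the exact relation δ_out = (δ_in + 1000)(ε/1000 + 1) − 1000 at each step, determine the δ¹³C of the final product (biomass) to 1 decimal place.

step 1: δ = (-14.50 + 1000)·(-8.2/1000 + 1) − 1000 = -22.58‰
step 2: δ = (-22.58 + 1000)·(7.7/1000 + 1) − 1000 = -15.05‰
step 3: δ = (-15.05 + 1000)·(-6.0/1000 + 1) − 1000 = -20.96‰
step 4: δ = (-20.96 + 1000)·(-9.2/1000 + 1) − 1000 = -29.97‰

-30.0‰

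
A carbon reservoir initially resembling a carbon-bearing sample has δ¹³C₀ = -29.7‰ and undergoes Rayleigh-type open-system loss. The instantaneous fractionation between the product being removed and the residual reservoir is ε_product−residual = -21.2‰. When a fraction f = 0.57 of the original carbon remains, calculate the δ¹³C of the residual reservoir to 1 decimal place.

Rayleigh residual: δ_res = (δ₀ + 1000)·f^(α−1) − 1000
α = ε/1000 + 1 = 0.97880, so α − 1 = -0.02120
f^(α−1) = 0.57^(-0.02120) = 1.011988
δ_res = (-29.7 + 1000) × 1.011988 − 1000 = 981.932 − 1000 = -18.07‰

-18.1‰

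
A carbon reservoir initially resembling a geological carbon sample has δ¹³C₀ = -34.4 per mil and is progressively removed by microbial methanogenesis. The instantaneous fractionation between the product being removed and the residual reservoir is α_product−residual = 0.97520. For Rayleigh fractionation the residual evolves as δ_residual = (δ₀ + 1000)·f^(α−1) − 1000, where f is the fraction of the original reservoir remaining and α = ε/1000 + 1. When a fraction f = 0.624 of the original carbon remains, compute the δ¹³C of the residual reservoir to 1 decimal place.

Rayleigh residual: δ_res = (δ₀ + 1000)·f^(α−1) − 1000
α − 1 = -0.02480
f^(α−1) = 0.624^(-0.02480) = 1.011764
δ_res = (-34.4 + 1000) × 1.011764 − 1000 = 976.960 − 1000 = -23.04 per mil

-23.0 per mil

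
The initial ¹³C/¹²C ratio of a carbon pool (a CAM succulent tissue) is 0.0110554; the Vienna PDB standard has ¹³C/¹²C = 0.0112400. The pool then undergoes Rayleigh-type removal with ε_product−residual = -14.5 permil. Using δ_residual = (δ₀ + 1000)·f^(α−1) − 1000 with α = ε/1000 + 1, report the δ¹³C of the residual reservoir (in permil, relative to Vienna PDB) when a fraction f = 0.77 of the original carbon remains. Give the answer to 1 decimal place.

-12.7 permil

δ₀ = (0.0110554/0.0112400 − 1)×1000 = (0.983577 − 1)×1000 = -16.423 permil
α − 1 = ε/1000 = -0.0145
f^(α−1) = 0.77^(-0.0145) = 1.003797
δ_res = (-16.423 + 1000) × 1.003797 − 1000 = 987.311 − 1000 = -12.69 permil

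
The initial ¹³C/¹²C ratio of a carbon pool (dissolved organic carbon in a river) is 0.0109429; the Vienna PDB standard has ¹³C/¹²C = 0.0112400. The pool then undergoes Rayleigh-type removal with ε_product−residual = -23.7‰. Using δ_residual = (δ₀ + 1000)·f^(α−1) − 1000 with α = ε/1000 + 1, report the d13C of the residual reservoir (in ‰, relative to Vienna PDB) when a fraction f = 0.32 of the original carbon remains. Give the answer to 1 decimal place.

0.2‰

δ₀ = (0.0109429/0.0112400 − 1)×1000 = (0.973568 − 1)×1000 = -26.432‰
α − 1 = ε/1000 = -0.0237
f^(α−1) = 0.32^(-0.0237) = 1.027373
δ_res = (-26.432 + 1000) × 1.027373 − 1000 = 1000.217 − 1000 = 0.22‰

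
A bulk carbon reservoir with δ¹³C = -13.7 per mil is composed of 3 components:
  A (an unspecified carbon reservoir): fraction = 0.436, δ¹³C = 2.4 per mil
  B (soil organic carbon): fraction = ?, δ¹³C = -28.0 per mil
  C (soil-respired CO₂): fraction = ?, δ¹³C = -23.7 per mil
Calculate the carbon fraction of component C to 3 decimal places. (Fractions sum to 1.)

Let f_C and f_B be the unknown fractions; fractions sum to 1 so f_C + f_B = 0.564.
Mass balance: Σ fᵢ·δᵢ = δ_bulk ⇒ f_C·(-23.7) + f_B·(-28.0) = -13.7 − (1.046) = -14.746
Substitute f_B = 0.564 − f_C:
f_C·(-23.7 − -28.0) = -14.746 − 0.564×(-28.0) = 1.046
f_C = 1.046 / 4.3 = 0.2432

0.243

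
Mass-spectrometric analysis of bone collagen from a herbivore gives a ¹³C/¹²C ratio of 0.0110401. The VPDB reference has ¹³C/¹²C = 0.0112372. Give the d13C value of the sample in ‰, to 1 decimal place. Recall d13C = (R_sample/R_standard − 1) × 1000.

-17.5‰

d13C = (R_sample / R_standard − 1) × 1000
R_sample / R_standard = 0.0110401 / 0.0112372 = 0.982460
d13C = (0.982460 − 1) × 1000 = -17.54‰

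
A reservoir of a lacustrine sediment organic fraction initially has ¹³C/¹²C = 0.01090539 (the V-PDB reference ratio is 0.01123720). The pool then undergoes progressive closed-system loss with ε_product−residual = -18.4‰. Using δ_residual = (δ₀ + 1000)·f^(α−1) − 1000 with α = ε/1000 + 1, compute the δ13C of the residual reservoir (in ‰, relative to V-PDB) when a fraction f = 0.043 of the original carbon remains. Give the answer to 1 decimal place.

28.3‰

δ₀ = (0.01090539/0.01123720 − 1)×1000 = (0.970472 − 1)×1000 = -29.528‰
α − 1 = ε/1000 = -0.0184
f^(α−1) = 0.043^(-0.0184) = 1.059605
δ_res = (-29.528 + 1000) × 1.059605 − 1000 = 1028.318 − 1000 = 28.32‰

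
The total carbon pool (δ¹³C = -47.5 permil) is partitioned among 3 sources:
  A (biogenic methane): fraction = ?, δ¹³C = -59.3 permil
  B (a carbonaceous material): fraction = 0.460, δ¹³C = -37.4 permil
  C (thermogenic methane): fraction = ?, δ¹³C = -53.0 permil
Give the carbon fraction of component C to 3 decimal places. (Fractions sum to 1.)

Let f_C and f_A be the unknown fractions; fractions sum to 1 so f_C + f_A = 0.540.
Mass balance: Σ fᵢ·δᵢ = δ_bulk ⇒ f_C·(-53.0) + f_A·(-59.3) = -47.5 − (-17.204) = -30.296
Substitute f_A = 0.540 − f_C:
f_C·(-53.0 − -59.3) = -30.296 − 0.540×(-59.3) = 1.726
f_C = 1.726 / 6.3 = 0.2740

0.274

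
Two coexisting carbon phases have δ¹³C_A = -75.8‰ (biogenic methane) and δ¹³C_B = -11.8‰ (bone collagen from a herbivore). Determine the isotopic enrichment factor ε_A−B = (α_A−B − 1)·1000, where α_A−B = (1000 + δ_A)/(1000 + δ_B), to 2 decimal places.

α_A−B = (1000 + -75.8) / (1000 + -11.8) = 924.2 / 988.2 = 0.935236
ε_A−B = (0.935236 − 1) × 1000 = -64.764‰
(The approximation ε ≈ δ_A − δ_B would give -64.0‰.)

-64.76‰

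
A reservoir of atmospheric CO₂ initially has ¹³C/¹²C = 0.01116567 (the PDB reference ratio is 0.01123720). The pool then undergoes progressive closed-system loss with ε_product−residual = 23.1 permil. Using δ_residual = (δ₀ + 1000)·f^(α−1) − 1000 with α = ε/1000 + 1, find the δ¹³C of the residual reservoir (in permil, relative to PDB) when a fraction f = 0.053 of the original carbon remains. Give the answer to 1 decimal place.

δ₀ = (0.01116567/0.01123720 − 1)×1000 = (0.993635 − 1)×1000 = -6.365 permil
α − 1 = ε/1000 = 0.0231
f^(α−1) = 0.053^(0.0231) = 0.934396
δ_res = (-6.365 + 1000) × 0.934396 − 1000 = 928.448 − 1000 = -71.55 permil

-71.6 permil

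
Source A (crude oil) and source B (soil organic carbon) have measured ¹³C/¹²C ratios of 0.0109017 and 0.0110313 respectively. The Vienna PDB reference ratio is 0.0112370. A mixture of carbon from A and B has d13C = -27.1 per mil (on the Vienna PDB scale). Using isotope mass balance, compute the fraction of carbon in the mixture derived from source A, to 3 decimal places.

δ_A = (0.0109017/0.0112370 − 1)×1000 = (0.970161 − 1)×1000 = -29.839 per mil
δ_B = (0.0110313/0.0112370 − 1)×1000 = (0.981694 − 1)×1000 = -18.306 per mil
f_A = (δ_mix − δ_B)/(δ_A − δ_B) = (-27.1 − (-18.306))/(-29.839 − (-18.306))
f_A = -8.794 / -11.533 = 0.7625

0.763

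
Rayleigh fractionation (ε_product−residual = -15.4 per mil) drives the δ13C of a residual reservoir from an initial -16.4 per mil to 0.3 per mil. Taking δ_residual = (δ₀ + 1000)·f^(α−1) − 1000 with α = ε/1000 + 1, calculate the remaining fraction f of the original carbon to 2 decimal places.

0.34

α − 1 = ε/1000 = -0.0154
(δ_res + 1000)/(δ₀ + 1000) = (0.3 + 1000)/(-16.4 + 1000) = 1000.3/983.6 = 1.016978
f = 1.016978^(1/-0.0154) = exp(ln(1.016978)/-0.0154) = exp(0.01684/-0.0154)
f = exp(-1.0932) = 0.3351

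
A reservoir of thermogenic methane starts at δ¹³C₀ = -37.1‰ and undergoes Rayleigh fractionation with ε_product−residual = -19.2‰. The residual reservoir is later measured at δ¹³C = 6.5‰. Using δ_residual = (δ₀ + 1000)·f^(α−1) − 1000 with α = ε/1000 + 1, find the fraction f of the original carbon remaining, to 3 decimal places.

0.100

α − 1 = ε/1000 = -0.0192
(δ_res + 1000)/(δ₀ + 1000) = (6.5 + 1000)/(-37.1 + 1000) = 1006.5/962.9 = 1.045280
f = 1.045280^(1/-0.0192) = exp(ln(1.045280)/-0.0192) = exp(0.04428/-0.0192)
f = exp(-2.3065) = 0.0996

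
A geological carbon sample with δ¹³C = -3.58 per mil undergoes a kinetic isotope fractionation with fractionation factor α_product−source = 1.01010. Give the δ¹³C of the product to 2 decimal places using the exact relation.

δ_product = (δ_source + 1000)·α − 1000
δ_product = (-3.58 + 1000) × 1.01010 − 1000
δ_product = 1006.484 − 1000 = 6.484 per mil

6.48 per mil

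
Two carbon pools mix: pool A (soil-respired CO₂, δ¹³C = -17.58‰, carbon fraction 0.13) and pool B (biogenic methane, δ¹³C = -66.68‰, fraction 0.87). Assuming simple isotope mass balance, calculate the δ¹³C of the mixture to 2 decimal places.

-60.30‰

δ_mix = f_A·δ_A + f_B·δ_B
δ_mix = 0.13 × (-17.58) + 0.87 × (-66.68)
δ_mix = -2.285 + -58.012 = -60.297‰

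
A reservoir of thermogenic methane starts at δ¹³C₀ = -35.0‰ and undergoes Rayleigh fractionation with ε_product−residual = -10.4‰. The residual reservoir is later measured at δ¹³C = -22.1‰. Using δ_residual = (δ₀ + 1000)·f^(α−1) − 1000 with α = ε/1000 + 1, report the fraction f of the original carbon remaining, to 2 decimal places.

0.28

α − 1 = ε/1000 = -0.0104
(δ_res + 1000)/(δ₀ + 1000) = (-22.1 + 1000)/(-35.0 + 1000) = 977.9/965.0 = 1.013368
f = 1.013368^(1/-0.0104) = exp(ln(1.013368)/-0.0104) = exp(0.01328/-0.0104)
f = exp(-1.2769) = 0.2789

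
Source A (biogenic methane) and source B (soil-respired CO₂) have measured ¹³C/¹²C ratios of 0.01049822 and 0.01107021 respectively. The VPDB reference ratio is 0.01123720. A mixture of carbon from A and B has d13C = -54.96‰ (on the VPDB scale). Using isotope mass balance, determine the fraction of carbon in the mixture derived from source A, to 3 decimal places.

δ_A = (0.01049822/0.01123720 − 1)×1000 = (0.934238 − 1)×1000 = -65.762‰
δ_B = (0.01107021/0.01123720 − 1)×1000 = (0.985140 − 1)×1000 = -14.860‰
f_A = (δ_mix − δ_B)/(δ_A − δ_B) = (-54.96 − (-14.860))/(-65.762 − (-14.860))
f_A = -40.100 / -50.901 = 0.7878

0.788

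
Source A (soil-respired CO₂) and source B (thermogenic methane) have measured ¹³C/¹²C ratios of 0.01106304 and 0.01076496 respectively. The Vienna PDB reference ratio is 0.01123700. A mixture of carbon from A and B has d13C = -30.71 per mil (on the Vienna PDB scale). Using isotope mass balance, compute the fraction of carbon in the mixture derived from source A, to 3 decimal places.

0.426

δ_A = (0.01106304/0.01123700 − 1)×1000 = (0.984519 − 1)×1000 = -15.481 per mil
δ_B = (0.01076496/0.01123700 − 1)×1000 = (0.957992 − 1)×1000 = -42.008 per mil
f_A = (δ_mix − δ_B)/(δ_A − δ_B) = (-30.71 − (-42.008))/(-15.481 − (-42.008))
f_A = 11.298 / 26.527 = 0.4259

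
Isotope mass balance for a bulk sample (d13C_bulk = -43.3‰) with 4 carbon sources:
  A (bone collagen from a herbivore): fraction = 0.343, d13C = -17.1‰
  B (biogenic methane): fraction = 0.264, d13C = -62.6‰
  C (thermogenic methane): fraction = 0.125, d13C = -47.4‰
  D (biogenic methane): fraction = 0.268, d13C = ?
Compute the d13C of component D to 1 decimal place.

-55.9‰

Isotope mass balance: δ_bulk = Σ fᵢ·δᵢ.
-43.3 = 0.343×(-17.1) + 0.264×(-62.6) + 0.125×(-47.4) + 0.268×δ_D
0.268·δ_D = -43.3 − (-28.317) = -14.983
δ_D = -14.983 / 0.268 = -55.91‰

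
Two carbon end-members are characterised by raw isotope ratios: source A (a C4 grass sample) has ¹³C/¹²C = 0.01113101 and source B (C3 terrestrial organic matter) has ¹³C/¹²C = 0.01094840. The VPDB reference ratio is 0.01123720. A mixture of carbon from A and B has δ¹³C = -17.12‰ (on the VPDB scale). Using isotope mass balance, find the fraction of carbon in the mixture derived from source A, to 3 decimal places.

δ_A = (0.01113101/0.01123720 − 1)×1000 = (0.990550 − 1)×1000 = -9.450‰
δ_B = (0.01094840/0.01123720 − 1)×1000 = (0.974300 − 1)×1000 = -25.700‰
f_A = (δ_mix − δ_B)/(δ_A − δ_B) = (-17.12 − (-25.700))/(-9.450 − (-25.700))
f_A = 8.580 / 16.250 = 0.5280

0.528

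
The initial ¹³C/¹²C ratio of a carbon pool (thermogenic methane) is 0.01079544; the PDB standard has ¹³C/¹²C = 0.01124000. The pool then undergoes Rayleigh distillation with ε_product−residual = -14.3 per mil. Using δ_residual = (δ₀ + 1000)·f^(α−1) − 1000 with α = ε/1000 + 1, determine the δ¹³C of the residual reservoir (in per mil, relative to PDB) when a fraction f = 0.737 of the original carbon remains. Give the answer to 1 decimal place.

-35.4 per mil

δ₀ = (0.01079544/0.01124000 − 1)×1000 = (0.960448 − 1)×1000 = -39.552 per mil
α − 1 = ε/1000 = -0.0143
f^(α−1) = 0.737^(-0.0143) = 1.004373
δ_res = (-39.552 + 1000) × 1.004373 − 1000 = 964.649 − 1000 = -35.35 per mil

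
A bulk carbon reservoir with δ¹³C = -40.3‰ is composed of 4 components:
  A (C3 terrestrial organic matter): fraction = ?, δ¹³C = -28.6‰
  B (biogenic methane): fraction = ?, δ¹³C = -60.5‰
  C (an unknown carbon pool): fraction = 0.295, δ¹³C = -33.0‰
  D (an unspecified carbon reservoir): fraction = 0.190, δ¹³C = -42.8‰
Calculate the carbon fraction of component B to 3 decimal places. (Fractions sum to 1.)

Let f_B and f_A be the unknown fractions; fractions sum to 1 so f_B + f_A = 0.515.
Mass balance: Σ fᵢ·δᵢ = δ_bulk ⇒ f_B·(-60.5) + f_A·(-28.6) = -40.3 − (-17.867) = -22.433
Substitute f_A = 0.515 − f_B:
f_B·(-60.5 − -28.6) = -22.433 − 0.515×(-28.6) = -7.704
f_B = -7.704 / -31.9 = 0.2415

0.242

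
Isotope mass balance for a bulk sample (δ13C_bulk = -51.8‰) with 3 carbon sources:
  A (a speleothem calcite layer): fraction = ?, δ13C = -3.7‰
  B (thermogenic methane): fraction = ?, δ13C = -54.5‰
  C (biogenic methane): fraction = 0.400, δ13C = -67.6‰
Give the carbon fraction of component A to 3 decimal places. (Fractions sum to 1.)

0.156

Let f_A and f_B be the unknown fractions; fractions sum to 1 so f_A + f_B = 0.600.
Mass balance: Σ fᵢ·δᵢ = δ_bulk ⇒ f_A·(-3.7) + f_B·(-54.5) = -51.8 − (-27.040) = -24.760
Substitute f_B = 0.600 − f_A:
f_A·(-3.7 − -54.5) = -24.760 − 0.600×(-54.5) = 7.940
f_A = 7.940 / 50.8 = 0.1563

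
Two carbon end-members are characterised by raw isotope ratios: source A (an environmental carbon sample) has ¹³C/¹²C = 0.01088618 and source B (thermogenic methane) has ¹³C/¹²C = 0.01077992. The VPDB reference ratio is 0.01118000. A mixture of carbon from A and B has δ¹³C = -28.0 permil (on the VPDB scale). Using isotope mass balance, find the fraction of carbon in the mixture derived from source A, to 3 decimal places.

δ_A = (0.01088618/0.01118000 − 1)×1000 = (0.973719 − 1)×1000 = -26.281 permil
δ_B = (0.01077992/0.01118000 − 1)×1000 = (0.964215 − 1)×1000 = -35.785 permil
f_A = (δ_mix − δ_B)/(δ_A − δ_B) = (-28.0 − (-35.785))/(-26.281 − (-35.785))
f_A = 7.785 / 9.504 = 0.8191

0.819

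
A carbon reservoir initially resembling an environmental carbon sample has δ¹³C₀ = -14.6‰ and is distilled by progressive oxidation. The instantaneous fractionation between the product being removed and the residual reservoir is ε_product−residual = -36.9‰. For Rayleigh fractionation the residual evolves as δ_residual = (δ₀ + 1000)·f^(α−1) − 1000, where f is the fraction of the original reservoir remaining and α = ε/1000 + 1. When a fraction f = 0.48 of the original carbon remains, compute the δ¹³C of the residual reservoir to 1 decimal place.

12.5‰

Rayleigh residual: δ_res = (δ₀ + 1000)·f^(α−1) − 1000
α = ε/1000 + 1 = 0.96310, so α − 1 = -0.03690
f^(α−1) = 0.48^(-0.03690) = 1.027454
δ_res = (-14.6 + 1000) × 1.027454 − 1000 = 1012.453 − 1000 = 12.45‰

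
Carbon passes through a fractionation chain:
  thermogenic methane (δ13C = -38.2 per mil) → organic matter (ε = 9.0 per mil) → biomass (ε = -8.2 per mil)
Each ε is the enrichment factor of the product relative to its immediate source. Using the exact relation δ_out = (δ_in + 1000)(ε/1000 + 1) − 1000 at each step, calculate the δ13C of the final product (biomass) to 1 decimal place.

step 1: δ = (-38.20 + 1000)·(9.0/1000 + 1) − 1000 = -29.54 per mil
step 2: δ = (-29.54 + 1000)·(-8.2/1000 + 1) − 1000 = -37.50 per mil

-37.5 per mil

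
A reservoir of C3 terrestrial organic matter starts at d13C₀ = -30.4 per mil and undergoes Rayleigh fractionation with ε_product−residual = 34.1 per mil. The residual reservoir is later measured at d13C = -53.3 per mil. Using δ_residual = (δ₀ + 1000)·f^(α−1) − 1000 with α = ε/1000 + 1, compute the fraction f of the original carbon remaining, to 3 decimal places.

α − 1 = ε/1000 = 0.0341
(δ_res + 1000)/(δ₀ + 1000) = (-53.3 + 1000)/(-30.4 + 1000) = 946.7/969.6 = 0.976382
f = 0.976382^(1/0.0341) = exp(ln(0.976382)/0.0341) = exp(-0.02390/0.0341)
f = exp(-0.7009) = 0.4961

0.496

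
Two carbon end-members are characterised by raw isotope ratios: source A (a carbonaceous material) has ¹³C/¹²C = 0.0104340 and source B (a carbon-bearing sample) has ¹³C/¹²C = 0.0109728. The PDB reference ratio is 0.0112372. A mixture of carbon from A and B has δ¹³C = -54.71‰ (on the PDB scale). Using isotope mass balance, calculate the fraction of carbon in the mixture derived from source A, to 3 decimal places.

δ_A = (0.0104340/0.0112372 − 1)×1000 = (0.928523 − 1)×1000 = -71.477‰
δ_B = (0.0109728/0.0112372 − 1)×1000 = (0.976471 − 1)×1000 = -23.529‰
f_A = (δ_mix − δ_B)/(δ_A − δ_B) = (-54.71 − (-23.529))/(-71.477 − (-23.529))
f_A = -31.181 / -47.948 = 0.6503

0.650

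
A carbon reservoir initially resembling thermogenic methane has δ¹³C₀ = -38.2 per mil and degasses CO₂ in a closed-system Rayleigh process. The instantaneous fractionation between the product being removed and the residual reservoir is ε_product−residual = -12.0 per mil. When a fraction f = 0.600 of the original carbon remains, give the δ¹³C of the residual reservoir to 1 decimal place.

Rayleigh residual: δ_res = (δ₀ + 1000)·f^(α−1) − 1000
α = ε/1000 + 1 = 0.98800, so α − 1 = -0.01200
f^(α−1) = 0.600^(-0.01200) = 1.006149
δ_res = (-38.2 + 1000) × 1.006149 − 1000 = 967.714 − 1000 = -32.29 per mil

-32.3 per mil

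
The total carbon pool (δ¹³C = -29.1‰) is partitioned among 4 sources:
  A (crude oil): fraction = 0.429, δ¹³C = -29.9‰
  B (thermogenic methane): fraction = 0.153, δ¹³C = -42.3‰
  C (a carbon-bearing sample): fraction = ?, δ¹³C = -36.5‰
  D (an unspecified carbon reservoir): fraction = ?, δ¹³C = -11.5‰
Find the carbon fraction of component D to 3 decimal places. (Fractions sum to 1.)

0.218

Let f_D and f_C be the unknown fractions; fractions sum to 1 so f_D + f_C = 0.418.
Mass balance: Σ fᵢ·δᵢ = δ_bulk ⇒ f_D·(-11.5) + f_C·(-36.5) = -29.1 − (-19.299) = -9.801
Substitute f_C = 0.418 − f_D:
f_D·(-11.5 − -36.5) = -9.801 − 0.418×(-36.5) = 5.456
f_D = 5.456 / 25.0 = 0.2182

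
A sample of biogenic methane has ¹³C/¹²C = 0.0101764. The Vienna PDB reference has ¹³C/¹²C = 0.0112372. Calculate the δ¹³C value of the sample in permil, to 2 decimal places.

δ¹³C = (R_sample / R_standard − 1) × 1000
R_sample / R_standard = 0.0101764 / 0.0112372 = 0.905599
δ¹³C = (0.905599 − 1) × 1000 = -94.401 permil

-94.40 permil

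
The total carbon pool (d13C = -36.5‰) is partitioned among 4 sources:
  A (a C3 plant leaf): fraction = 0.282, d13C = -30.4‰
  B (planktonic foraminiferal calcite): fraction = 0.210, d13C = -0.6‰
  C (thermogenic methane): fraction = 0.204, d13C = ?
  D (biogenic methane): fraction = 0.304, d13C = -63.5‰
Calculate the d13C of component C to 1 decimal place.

Isotope mass balance: δ_bulk = Σ fᵢ·δᵢ.
-36.5 = 0.282×(-30.4) + 0.210×(-0.6) + 0.204×δ_C + 0.304×(-63.5)
0.204·δ_C = -36.5 − (-28.003) = -8.497
δ_C = -8.497 / 0.204 = -41.65‰

-41.7‰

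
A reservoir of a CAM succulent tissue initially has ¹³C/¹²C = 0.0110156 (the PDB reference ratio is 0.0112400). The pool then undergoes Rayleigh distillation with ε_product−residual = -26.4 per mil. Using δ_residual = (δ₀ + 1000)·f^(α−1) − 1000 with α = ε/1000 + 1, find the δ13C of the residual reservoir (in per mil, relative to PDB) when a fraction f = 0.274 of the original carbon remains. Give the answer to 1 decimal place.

δ₀ = (0.0110156/0.0112400 − 1)×1000 = (0.980036 − 1)×1000 = -19.964 per mil
α − 1 = ε/1000 = -0.0264
f^(α−1) = 0.274^(-0.0264) = 1.034769
δ_res = (-19.964 + 1000) × 1.034769 − 1000 = 1014.110 − 1000 = 14.11 per mil

14.1 per mil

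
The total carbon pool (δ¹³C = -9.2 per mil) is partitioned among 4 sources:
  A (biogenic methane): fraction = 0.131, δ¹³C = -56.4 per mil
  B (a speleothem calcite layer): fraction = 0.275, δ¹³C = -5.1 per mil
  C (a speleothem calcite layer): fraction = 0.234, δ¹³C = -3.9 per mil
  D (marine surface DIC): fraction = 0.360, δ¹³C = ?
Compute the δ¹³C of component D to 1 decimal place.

1.4 per mil

Isotope mass balance: δ_bulk = Σ fᵢ·δᵢ.
-9.2 = 0.131×(-56.4) + 0.275×(-5.1) + 0.234×(-3.9) + 0.360×δ_D
0.360·δ_D = -9.2 − (-9.704) = 0.504
δ_D = 0.504 / 0.360 = 1.40 per mil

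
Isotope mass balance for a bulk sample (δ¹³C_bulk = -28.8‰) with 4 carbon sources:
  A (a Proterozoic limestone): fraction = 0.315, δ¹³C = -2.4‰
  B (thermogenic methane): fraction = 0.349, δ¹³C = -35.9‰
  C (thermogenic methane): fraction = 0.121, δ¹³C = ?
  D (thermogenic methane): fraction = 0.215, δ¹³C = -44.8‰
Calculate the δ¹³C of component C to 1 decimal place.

Isotope mass balance: δ_bulk = Σ fᵢ·δᵢ.
-28.8 = 0.315×(-2.4) + 0.349×(-35.9) + 0.121×δ_C + 0.215×(-44.8)
0.121·δ_C = -28.8 − (-22.917) = -5.883
δ_C = -5.883 / 0.121 = -48.62‰

-48.6‰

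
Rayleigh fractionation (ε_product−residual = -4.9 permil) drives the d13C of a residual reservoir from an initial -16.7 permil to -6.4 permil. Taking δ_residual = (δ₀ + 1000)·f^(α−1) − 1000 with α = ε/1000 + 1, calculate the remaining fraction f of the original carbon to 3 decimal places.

α − 1 = ε/1000 = -0.0049
(δ_res + 1000)/(δ₀ + 1000) = (-6.4 + 1000)/(-16.7 + 1000) = 993.6/983.3 = 1.010475
f = 1.010475^(1/-0.0049) = exp(ln(1.010475)/-0.0049) = exp(0.01042/-0.0049)
f = exp(-2.1266) = 0.1192

0.119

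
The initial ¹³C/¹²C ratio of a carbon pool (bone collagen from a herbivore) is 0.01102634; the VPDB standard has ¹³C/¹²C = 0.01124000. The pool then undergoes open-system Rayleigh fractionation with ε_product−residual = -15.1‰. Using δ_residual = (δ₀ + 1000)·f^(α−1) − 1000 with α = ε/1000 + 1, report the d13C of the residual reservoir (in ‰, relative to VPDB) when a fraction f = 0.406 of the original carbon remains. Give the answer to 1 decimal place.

δ₀ = (0.01102634/0.01124000 − 1)×1000 = (0.980991 − 1)×1000 = -19.009‰
α − 1 = ε/1000 = -0.0151
f^(α−1) = 0.406^(-0.0151) = 1.013704
δ_res = (-19.009 + 1000) × 1.013704 − 1000 = 994.435 − 1000 = -5.57‰

-5.6‰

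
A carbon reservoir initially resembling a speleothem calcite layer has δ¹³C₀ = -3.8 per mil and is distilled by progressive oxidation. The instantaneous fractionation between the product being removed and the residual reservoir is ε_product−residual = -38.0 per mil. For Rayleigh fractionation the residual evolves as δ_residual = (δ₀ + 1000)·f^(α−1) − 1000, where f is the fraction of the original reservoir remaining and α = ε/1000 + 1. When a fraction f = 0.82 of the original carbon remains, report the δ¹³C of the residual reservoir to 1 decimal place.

Rayleigh residual: δ_res = (δ₀ + 1000)·f^(α−1) − 1000
α = ε/1000 + 1 = 0.96200, so α − 1 = -0.03800
f^(α−1) = 0.82^(-0.03800) = 1.007570
δ_res = (-3.8 + 1000) × 1.007570 − 1000 = 1003.741 − 1000 = 3.74 per mil

3.7 per mil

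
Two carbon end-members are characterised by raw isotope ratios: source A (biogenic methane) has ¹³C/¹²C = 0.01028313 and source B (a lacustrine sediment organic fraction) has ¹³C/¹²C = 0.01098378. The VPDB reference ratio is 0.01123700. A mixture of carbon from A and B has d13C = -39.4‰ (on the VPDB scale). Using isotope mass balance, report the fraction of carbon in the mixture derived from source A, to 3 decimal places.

δ_A = (0.01028313/0.01123700 − 1)×1000 = (0.915113 − 1)×1000 = -84.887‰
δ_B = (0.01098378/0.01123700 − 1)×1000 = (0.977466 − 1)×1000 = -22.534‰
f_A = (δ_mix − δ_B)/(δ_A − δ_B) = (-39.4 − (-22.534))/(-84.887 − (-22.534))
f_A = -16.866 / -62.352 = 0.2705

0.270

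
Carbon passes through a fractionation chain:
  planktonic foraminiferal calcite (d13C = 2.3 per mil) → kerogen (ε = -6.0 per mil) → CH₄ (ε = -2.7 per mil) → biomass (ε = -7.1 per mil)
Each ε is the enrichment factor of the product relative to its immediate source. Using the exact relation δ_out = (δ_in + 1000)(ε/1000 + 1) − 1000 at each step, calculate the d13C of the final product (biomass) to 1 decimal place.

step 1: δ = (2.30 + 1000)·(-6.0/1000 + 1) − 1000 = -3.71 per mil
step 2: δ = (-3.71 + 1000)·(-2.7/1000 + 1) − 1000 = -6.40 per mil
step 3: δ = (-6.40 + 1000)·(-7.1/1000 + 1) − 1000 = -13.46 per mil

-13.5 per mil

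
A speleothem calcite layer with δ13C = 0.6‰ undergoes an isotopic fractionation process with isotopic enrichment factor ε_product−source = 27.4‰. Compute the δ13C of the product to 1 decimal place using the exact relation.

To first order, δ_product ≈ δ_source + ε = 28.0‰.
Exactly, δ_product = (δ_source + 1000)·(ε/1000 + 1) − 1000.
δ_product = (0.6 + 1000) × (27.4/1000 + 1) − 1000
δ_product = 28.02‰

28.0‰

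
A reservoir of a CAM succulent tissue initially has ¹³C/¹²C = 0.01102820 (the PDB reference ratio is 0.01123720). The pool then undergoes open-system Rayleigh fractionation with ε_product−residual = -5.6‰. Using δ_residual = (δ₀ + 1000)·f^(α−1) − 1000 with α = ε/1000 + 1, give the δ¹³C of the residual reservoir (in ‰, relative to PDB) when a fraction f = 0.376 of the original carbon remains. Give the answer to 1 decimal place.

-13.2‰

δ₀ = (0.01102820/0.01123720 − 1)×1000 = (0.981401 − 1)×1000 = -18.599‰
α − 1 = ε/1000 = -0.0056
f^(α−1) = 0.376^(-0.0056) = 1.005493
δ_res = (-18.599 + 1000) × 1.005493 − 1000 = 986.792 − 1000 = -13.21‰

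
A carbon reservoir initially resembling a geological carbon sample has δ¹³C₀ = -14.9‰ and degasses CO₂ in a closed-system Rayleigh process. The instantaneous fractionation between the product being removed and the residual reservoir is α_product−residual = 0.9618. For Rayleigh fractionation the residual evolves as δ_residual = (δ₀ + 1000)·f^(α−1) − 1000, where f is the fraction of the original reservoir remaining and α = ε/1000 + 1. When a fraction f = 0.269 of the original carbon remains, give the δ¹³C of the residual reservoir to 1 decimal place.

Rayleigh residual: δ_res = (δ₀ + 1000)·f^(α−1) − 1000
α − 1 = -0.03820
f^(α−1) = 0.269^(-0.03820) = 1.051438
δ_res = (-14.9 + 1000) × 1.051438 − 1000 = 1035.771 − 1000 = 35.77‰

35.8‰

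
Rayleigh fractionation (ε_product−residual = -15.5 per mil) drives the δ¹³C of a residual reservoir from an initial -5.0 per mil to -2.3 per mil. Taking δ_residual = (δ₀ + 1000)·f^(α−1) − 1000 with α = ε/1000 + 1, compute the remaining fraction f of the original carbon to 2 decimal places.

0.84

α − 1 = ε/1000 = -0.0155
(δ_res + 1000)/(δ₀ + 1000) = (-2.3 + 1000)/(-5.0 + 1000) = 997.7/995.0 = 1.002714
f = 1.002714^(1/-0.0155) = exp(ln(1.002714)/-0.0155) = exp(0.00271/-0.0155)
f = exp(-0.1748) = 0.8396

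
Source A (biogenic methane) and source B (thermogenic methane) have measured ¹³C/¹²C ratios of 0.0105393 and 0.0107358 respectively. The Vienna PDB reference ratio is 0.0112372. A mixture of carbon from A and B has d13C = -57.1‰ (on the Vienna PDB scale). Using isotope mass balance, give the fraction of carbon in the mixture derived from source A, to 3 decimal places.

δ_A = (0.0105393/0.0112372 − 1)×1000 = (0.937894 − 1)×1000 = -62.106‰
δ_B = (0.0107358/0.0112372 − 1)×1000 = (0.955380 − 1)×1000 = -44.620‰
f_A = (δ_mix − δ_B)/(δ_A − δ_B) = (-57.1 − (-44.620))/(-62.106 − (-44.620))
f_A = -12.480 / -17.487 = 0.7137

0.714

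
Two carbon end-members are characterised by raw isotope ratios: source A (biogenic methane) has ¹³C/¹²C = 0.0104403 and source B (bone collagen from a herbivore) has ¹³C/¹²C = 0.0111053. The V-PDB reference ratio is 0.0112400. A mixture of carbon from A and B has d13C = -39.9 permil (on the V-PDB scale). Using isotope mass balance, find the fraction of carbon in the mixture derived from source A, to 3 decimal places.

δ_A = (0.0104403/0.0112400 − 1)×1000 = (0.928852 − 1)×1000 = -71.148 permil
δ_B = (0.0111053/0.0112400 − 1)×1000 = (0.988016 − 1)×1000 = -11.984 permil
f_A = (δ_mix − δ_B)/(δ_A − δ_B) = (-39.9 − (-11.984))/(-71.148 − (-11.984))
f_A = -27.916 / -59.164 = 0.4718

0.472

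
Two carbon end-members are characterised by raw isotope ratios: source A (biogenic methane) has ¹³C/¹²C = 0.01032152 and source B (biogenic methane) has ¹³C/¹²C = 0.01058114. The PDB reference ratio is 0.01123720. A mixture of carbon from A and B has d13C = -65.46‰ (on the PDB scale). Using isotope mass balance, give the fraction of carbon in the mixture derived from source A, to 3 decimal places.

δ_A = (0.01032152/0.01123720 − 1)×1000 = (0.918514 − 1)×1000 = -81.486‰
δ_B = (0.01058114/0.01123720 − 1)×1000 = (0.941617 − 1)×1000 = -58.383‰
f_A = (δ_mix − δ_B)/(δ_A − δ_B) = (-65.46 − (-58.383))/(-81.486 − (-58.383))
f_A = -7.077 / -23.104 = 0.3063

0.306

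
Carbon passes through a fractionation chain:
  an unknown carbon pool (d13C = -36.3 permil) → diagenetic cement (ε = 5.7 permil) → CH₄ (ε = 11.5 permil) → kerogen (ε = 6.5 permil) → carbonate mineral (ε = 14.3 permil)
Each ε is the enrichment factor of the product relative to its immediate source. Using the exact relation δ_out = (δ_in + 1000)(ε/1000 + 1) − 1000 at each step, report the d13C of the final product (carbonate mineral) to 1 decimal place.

step 1: δ = (-36.30 + 1000)·(5.7/1000 + 1) − 1000 = -30.81 permil
step 2: δ = (-30.81 + 1000)·(11.5/1000 + 1) − 1000 = -19.66 permil
step 3: δ = (-19.66 + 1000)·(6.5/1000 + 1) − 1000 = -13.29 permil
step 4: δ = (-13.29 + 1000)·(14.3/1000 + 1) − 1000 = 0.82 permil

0.8 permil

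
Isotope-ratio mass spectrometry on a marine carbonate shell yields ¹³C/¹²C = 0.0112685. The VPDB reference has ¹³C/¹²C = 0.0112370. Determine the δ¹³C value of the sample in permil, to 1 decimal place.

2.8 permil

δ¹³C = (R_sample / R_standard − 1) × 1000
R_sample / R_standard = 0.0112685 / 0.0112370 = 1.002803
δ¹³C = (1.002803 − 1) × 1000 = 2.80 permil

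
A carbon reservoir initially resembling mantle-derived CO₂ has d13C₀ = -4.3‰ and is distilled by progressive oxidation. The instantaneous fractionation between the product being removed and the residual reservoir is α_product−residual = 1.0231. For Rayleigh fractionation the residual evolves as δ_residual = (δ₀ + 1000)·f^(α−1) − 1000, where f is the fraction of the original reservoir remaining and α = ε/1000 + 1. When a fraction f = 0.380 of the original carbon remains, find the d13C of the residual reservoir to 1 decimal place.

Rayleigh residual: δ_res = (δ₀ + 1000)·f^(α−1) − 1000
α − 1 = 0.02310
f^(α−1) = 0.380^(0.02310) = 0.977897
δ_res = (-4.3 + 1000) × 0.977897 − 1000 = 973.692 − 1000 = -26.31‰

-26.3‰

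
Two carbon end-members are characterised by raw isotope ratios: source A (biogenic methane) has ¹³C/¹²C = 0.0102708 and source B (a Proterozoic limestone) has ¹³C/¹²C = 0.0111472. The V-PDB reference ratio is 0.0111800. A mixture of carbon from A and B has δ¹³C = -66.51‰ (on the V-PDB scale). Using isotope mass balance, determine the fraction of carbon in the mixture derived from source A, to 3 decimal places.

0.811

δ_A = (0.0102708/0.0111800 − 1)×1000 = (0.918676 − 1)×1000 = -81.324‰
δ_B = (0.0111472/0.0111800 − 1)×1000 = (0.997066 − 1)×1000 = -2.934‰
f_A = (δ_mix − δ_B)/(δ_A − δ_B) = (-66.51 − (-2.934))/(-81.324 − (-2.934))
f_A = -63.576 / -78.390 = 0.8110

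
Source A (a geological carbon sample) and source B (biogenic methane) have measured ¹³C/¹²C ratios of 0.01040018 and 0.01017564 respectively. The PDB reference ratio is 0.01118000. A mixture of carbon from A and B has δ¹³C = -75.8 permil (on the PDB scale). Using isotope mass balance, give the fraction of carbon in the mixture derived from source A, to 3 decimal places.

0.699

δ_A = (0.01040018/0.01118000 − 1)×1000 = (0.930249 − 1)×1000 = -69.751 permil
δ_B = (0.01017564/0.01118000 − 1)×1000 = (0.910165 − 1)×1000 = -89.835 permil
f_A = (δ_mix − δ_B)/(δ_A − δ_B) = (-75.8 − (-89.835))/(-69.751 − (-89.835))
f_A = 14.035 / 20.084 = 0.6988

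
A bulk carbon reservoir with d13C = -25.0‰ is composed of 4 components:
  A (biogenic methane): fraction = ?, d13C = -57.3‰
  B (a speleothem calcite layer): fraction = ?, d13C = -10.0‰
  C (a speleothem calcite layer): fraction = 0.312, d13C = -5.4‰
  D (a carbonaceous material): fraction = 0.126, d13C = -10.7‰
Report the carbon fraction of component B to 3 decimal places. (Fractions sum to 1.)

0.216

Let f_B and f_A be the unknown fractions; fractions sum to 1 so f_B + f_A = 0.562.
Mass balance: Σ fᵢ·δᵢ = δ_bulk ⇒ f_B·(-10.0) + f_A·(-57.3) = -25.0 − (-3.033) = -21.967
Substitute f_A = 0.562 − f_B:
f_B·(-10.0 − -57.3) = -21.967 − 0.562×(-57.3) = 10.236
f_B = 10.236 / 47.3 = 0.2164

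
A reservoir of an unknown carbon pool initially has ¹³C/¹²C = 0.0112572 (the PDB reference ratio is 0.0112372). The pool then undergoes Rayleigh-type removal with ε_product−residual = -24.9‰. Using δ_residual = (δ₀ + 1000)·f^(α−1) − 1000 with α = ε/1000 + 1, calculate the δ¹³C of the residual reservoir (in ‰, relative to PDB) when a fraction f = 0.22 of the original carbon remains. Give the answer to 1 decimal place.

δ₀ = (0.0112572/0.0112372 − 1)×1000 = (1.001780 − 1)×1000 = 1.780‰
α − 1 = ε/1000 = -0.0249
f^(α−1) = 0.22^(-0.0249) = 1.038422
δ_res = (1.780 + 1000) × 1.038422 − 1000 = 1040.270 − 1000 = 40.27‰

40.3‰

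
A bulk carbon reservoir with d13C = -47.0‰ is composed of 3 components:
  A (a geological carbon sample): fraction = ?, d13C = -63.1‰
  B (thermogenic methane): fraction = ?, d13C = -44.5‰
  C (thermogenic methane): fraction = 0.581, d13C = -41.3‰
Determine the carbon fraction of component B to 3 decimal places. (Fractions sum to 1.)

Let f_B and f_A be the unknown fractions; fractions sum to 1 so f_B + f_A = 0.419.
Mass balance: Σ fᵢ·δᵢ = δ_bulk ⇒ f_B·(-44.5) + f_A·(-63.1) = -47.0 − (-23.995) = -23.005
Substitute f_A = 0.419 − f_B:
f_B·(-44.5 − -63.1) = -23.005 − 0.419×(-63.1) = 3.434
f_B = 3.434 / 18.6 = 0.1846

0.185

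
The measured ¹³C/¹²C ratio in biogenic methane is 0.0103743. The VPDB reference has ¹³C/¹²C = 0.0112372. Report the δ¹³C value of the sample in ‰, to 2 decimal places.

-76.79‰

δ¹³C = (R_sample / R_standard − 1) × 1000
R_sample / R_standard = 0.0103743 / 0.0112372 = 0.923210
δ¹³C = (0.923210 − 1) × 1000 = -76.790‰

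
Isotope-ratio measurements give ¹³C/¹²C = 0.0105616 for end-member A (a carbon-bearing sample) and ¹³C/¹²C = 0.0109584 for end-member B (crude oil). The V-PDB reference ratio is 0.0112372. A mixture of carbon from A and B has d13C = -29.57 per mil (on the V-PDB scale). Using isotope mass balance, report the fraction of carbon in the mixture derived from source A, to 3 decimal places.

0.135

δ_A = (0.0105616/0.0112372 − 1)×1000 = (0.939878 − 1)×1000 = -60.122 per mil
δ_B = (0.0109584/0.0112372 − 1)×1000 = (0.975190 − 1)×1000 = -24.810 per mil
f_A = (δ_mix − δ_B)/(δ_A − δ_B) = (-29.57 − (-24.810))/(-60.122 − (-24.810))
f_A = -4.760 / -35.311 = 0.1348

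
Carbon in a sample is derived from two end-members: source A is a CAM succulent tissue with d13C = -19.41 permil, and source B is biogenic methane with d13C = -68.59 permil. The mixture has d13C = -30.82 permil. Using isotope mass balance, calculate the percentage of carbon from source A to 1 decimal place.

76.8%

δ_mix = f_A·δ_A + (1 − f_A)·δ_B  ⇒  f_A = (δ_mix − δ_B)/(δ_A − δ_B)
f_A = (-30.82 − (-68.59)) / (-19.41 − (-68.59))
f_A = 37.77 / 49.18 = 0.7680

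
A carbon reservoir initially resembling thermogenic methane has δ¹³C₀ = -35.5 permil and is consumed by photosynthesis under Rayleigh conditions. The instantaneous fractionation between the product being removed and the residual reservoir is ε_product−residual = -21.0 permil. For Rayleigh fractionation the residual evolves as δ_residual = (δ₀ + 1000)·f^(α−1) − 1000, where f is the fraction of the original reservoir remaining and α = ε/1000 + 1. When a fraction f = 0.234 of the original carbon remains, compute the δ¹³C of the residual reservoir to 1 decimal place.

-5.6 permil

Rayleigh residual: δ_res = (δ₀ + 1000)·f^(α−1) − 1000
α = ε/1000 + 1 = 0.97900, so α − 1 = -0.02100
f^(α−1) = 0.234^(-0.02100) = 1.030971
δ_res = (-35.5 + 1000) × 1.030971 − 1000 = 994.372 − 1000 = -5.63 permil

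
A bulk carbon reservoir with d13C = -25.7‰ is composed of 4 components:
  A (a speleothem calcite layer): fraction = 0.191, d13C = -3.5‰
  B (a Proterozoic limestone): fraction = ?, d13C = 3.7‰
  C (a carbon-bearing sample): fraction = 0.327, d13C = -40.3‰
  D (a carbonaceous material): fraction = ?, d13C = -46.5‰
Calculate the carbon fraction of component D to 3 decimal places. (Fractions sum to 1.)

0.272

Let f_D and f_B be the unknown fractions; fractions sum to 1 so f_D + f_B = 0.482.
Mass balance: Σ fᵢ·δᵢ = δ_bulk ⇒ f_D·(-46.5) + f_B·(3.7) = -25.7 − (-13.847) = -11.853
Substitute f_B = 0.482 − f_D:
f_D·(-46.5 − 3.7) = -11.853 − 0.482×(3.7) = -13.637
f_D = -13.637 / -50.2 = 0.2716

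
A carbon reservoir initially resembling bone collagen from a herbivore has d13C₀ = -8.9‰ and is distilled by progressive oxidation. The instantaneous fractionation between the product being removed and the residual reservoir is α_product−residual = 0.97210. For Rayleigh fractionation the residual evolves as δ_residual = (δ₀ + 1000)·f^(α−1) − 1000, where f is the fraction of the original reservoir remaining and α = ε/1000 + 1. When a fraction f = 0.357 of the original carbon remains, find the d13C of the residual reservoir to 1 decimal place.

20.0‰

Rayleigh residual: δ_res = (δ₀ + 1000)·f^(α−1) − 1000
α − 1 = -0.02790
f^(α−1) = 0.357^(-0.02790) = 1.029154
δ_res = (-8.9 + 1000) × 1.029154 − 1000 = 1019.995 − 1000 = 19.99‰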